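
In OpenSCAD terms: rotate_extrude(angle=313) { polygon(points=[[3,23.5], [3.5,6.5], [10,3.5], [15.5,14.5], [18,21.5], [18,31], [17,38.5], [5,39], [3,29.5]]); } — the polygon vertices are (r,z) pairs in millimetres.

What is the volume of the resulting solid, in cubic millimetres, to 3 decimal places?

Profile (r,z), 9 vertices: (3,23.5) (3.5,6.5) (10,3.5) (15.5,14.5) (18,21.5) (18,31) (17,38.5) (5,39) (3,29.5)
edge 0: (3,23.5)→(3.5,6.5)  cross = 3·6.5 − 3.5·23.5 = -62.7500; (r_i+r_j)·cross = 6.5·-62.7500 = -407.8750
edge 1: (3.5,6.5)→(10,3.5)  cross = 3.5·3.5 − 10·6.5 = -52.7500; (r_i+r_j)·cross = 13.5·-52.7500 = -712.1250
edge 2: (10,3.5)→(15.5,14.5)  cross = 10·14.5 − 15.5·3.5 = 90.7500; (r_i+r_j)·cross = 25.5·90.7500 = 2314.1250
edge 3: (15.5,14.5)→(18,21.5)  cross = 15.5·21.5 − 18·14.5 = 72.2500; (r_i+r_j)·cross = 33.5·72.2500 = 2420.3750
edge 4: (18,21.5)→(18,31)  cross = 18·31 − 18·21.5 = 171.0000; (r_i+r_j)·cross = 36·171.0000 = 6156.0000
edge 5: (18,31)→(17,38.5)  cross = 18·38.5 − 17·31 = 166.0000; (r_i+r_j)·cross = 35·166.0000 = 5810.0000
edge 6: (17,38.5)→(5,39)  cross = 17·39 − 5·38.5 = 470.5000; (r_i+r_j)·cross = 22·470.5000 = 10351.0000
edge 7: (5,39)→(3,29.5)  cross = 5·29.5 − 3·39 = 30.5000; (r_i+r_j)·cross = 8·30.5000 = 244.0000
edge 8: (3,29.5)→(3,23.5)  cross = 3·23.5 − 3·29.5 = -18.0000; (r_i+r_j)·cross = 6·-18.0000 = -108.0000
Σcross = 867.5000 → A = |Σcross|/2 = 433.7500 mm²
Σ(r_i+r_j)·cross = 26067.5000 → first moment M = |Σ|/6 = 4344.5833
R_c = M/A = 4344.5833/433.7500 = 10.0163 mm
θ = 313° = 5.462881 rad
V = θ·R_c·A = 5.462881·10.0163·433.7500 = 23733.940 mm³

Volume = 23733.940 mm³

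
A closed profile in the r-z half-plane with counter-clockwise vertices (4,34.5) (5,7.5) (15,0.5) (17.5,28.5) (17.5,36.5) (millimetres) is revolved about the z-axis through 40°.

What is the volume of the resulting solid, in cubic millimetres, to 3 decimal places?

Volume = 2893.581 mm³

Profile (r,z), 5 vertices: (4,34.5) (5,7.5) (15,0.5) (17.5,28.5) (17.5,36.5)
edge 0: (4,34.5)→(5,7.5)  cross = 4·7.5 − 5·34.5 = -142.5000; (r_i+r_j)·cross = 9·-142.5000 = -1282.5000
edge 1: (5,7.5)→(15,0.5)  cross = 5·0.5 − 15·7.5 = -110.0000; (r_i+r_j)·cross = 20·-110.0000 = -2200.0000
edge 2: (15,0.5)→(17.5,28.5)  cross = 15·28.5 − 17.5·0.5 = 418.7500; (r_i+r_j)·cross = 32.5·418.7500 = 13609.3750
edge 3: (17.5,28.5)→(17.5,36.5)  cross = 17.5·36.5 − 17.5·28.5 = 140.0000; (r_i+r_j)·cross = 35·140.0000 = 4900.0000
edge 4: (17.5,36.5)→(4,34.5)  cross = 17.5·34.5 − 4·36.5 = 457.7500; (r_i+r_j)·cross = 21.5·457.7500 = 9841.6250
Σcross = 764.0000 → A = |Σcross|/2 = 382.0000 mm²
Σ(r_i+r_j)·cross = 24868.5000 → first moment M = |Σ|/6 = 4144.7500
R_c = M/A = 4144.7500/382.0000 = 10.8501 mm
θ = 40° = 0.698132 rad
V = θ·R_c·A = 0.698132·10.8501·382.0000 = 2893.581 mm³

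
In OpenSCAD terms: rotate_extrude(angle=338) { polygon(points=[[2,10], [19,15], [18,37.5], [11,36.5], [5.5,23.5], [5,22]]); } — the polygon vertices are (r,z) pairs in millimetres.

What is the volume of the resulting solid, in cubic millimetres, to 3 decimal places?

Profile (r,z), 6 vertices: (2,10) (19,15) (18,37.5) (11,36.5) (5.5,23.5) (5,22)
edge 0: (2,10)→(19,15)  cross = 2·15 − 19·10 = -160.0000; (r_i+r_j)·cross = 21·-160.0000 = -3360.0000
edge 1: (19,15)→(18,37.5)  cross = 19·37.5 − 18·15 = 442.5000; (r_i+r_j)·cross = 37·442.5000 = 16372.5000
edge 2: (18,37.5)→(11,36.5)  cross = 18·36.5 − 11·37.5 = 244.5000; (r_i+r_j)·cross = 29·244.5000 = 7090.5000
edge 3: (11,36.5)→(5.5,23.5)  cross = 11·23.5 − 5.5·36.5 = 57.7500; (r_i+r_j)·cross = 16.5·57.7500 = 952.8750
edge 4: (5.5,23.5)→(5,22)  cross = 5.5·22 − 5·23.5 = 3.5000; (r_i+r_j)·cross = 10.5·3.5000 = 36.7500
edge 5: (5,22)→(2,10)  cross = 5·10 − 2·22 = 6.0000; (r_i+r_j)·cross = 7·6.0000 = 42.0000
Σcross = 594.2500 → A = |Σcross|/2 = 297.1250 mm²
Σ(r_i+r_j)·cross = 21134.6250 → first moment M = |Σ|/6 = 3522.4375
R_c = M/A = 3522.4375/297.1250 = 11.8551 mm
θ = 338° = 5.899213 rad
V = θ·R_c·A = 5.899213·11.8551·297.1250 = 20779.609 mm³

Volume = 20779.609 mm³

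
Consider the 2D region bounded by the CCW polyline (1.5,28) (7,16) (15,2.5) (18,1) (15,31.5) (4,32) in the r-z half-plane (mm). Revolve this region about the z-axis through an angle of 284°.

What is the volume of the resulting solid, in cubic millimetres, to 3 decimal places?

Volume = 14826.421 mm³

Profile (r,z), 6 vertices: (1.5,28) (7,16) (15,2.5) (18,1) (15,31.5) (4,32)
edge 0: (1.5,28)→(7,16)  cross = 1.5·16 − 7·28 = -172.0000; (r_i+r_j)·cross = 8.5·-172.0000 = -1462.0000
edge 1: (7,16)→(15,2.5)  cross = 7·2.5 − 15·16 = -222.5000; (r_i+r_j)·cross = 22·-222.5000 = -4895.0000
edge 2: (15,2.5)→(18,1)  cross = 15·1 − 18·2.5 = -30.0000; (r_i+r_j)·cross = 33·-30.0000 = -990.0000
edge 3: (18,1)→(15,31.5)  cross = 18·31.5 − 15·1 = 552.0000; (r_i+r_j)·cross = 33·552.0000 = 18216.0000
edge 4: (15,31.5)→(4,32)  cross = 15·32 − 4·31.5 = 354.0000; (r_i+r_j)·cross = 19·354.0000 = 6726.0000
edge 5: (4,32)→(1.5,28)  cross = 4·28 − 1.5·32 = 64.0000; (r_i+r_j)·cross = 5.5·64.0000 = 352.0000
Σcross = 545.5000 → A = |Σcross|/2 = 272.7500 mm²
Σ(r_i+r_j)·cross = 17947.0000 → first moment M = |Σ|/6 = 2991.1667
R_c = M/A = 2991.1667/272.7500 = 10.9667 mm
θ = 284° = 4.956735 rad
V = θ·R_c·A = 4.956735·10.9667·272.7500 = 14826.421 mm³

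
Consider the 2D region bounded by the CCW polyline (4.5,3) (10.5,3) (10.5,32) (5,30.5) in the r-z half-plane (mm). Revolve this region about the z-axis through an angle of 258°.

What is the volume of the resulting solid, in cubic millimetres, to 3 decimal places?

Volume = 5588.911 mm³

Profile (r,z), 4 vertices: (4.5,3) (10.5,3) (10.5,32) (5,30.5)
edge 0: (4.5,3)→(10.5,3)  cross = 4.5·3 − 10.5·3 = -18.0000; (r_i+r_j)·cross = 15·-18.0000 = -270.0000
edge 1: (10.5,3)→(10.5,32)  cross = 10.5·32 − 10.5·3 = 304.5000; (r_i+r_j)·cross = 21·304.5000 = 6394.5000
edge 2: (10.5,32)→(5,30.5)  cross = 10.5·30.5 − 5·32 = 160.2500; (r_i+r_j)·cross = 15.5·160.2500 = 2483.8750
edge 3: (5,30.5)→(4.5,3)  cross = 5·3 − 4.5·30.5 = -122.2500; (r_i+r_j)·cross = 9.5·-122.2500 = -1161.3750
Σcross = 324.5000 → A = |Σcross|/2 = 162.2500 mm²
Σ(r_i+r_j)·cross = 7447.0000 → first moment M = |Σ|/6 = 1241.1667
R_c = M/A = 1241.1667/162.2500 = 7.6497 mm
θ = 258° = 4.502949 rad
V = θ·R_c·A = 4.502949·7.6497·162.2500 = 5588.911 mm³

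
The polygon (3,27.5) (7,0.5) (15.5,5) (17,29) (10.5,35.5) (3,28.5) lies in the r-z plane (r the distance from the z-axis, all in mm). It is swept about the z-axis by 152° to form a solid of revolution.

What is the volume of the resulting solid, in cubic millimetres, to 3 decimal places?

Profile (r,z), 6 vertices: (3,27.5) (7,0.5) (15.5,5) (17,29) (10.5,35.5) (3,28.5)
edge 0: (3,27.5)→(7,0.5)  cross = 3·0.5 − 7·27.5 = -191.0000; (r_i+r_j)·cross = 10·-191.0000 = -1910.0000
edge 1: (7,0.5)→(15.5,5)  cross = 7·5 − 15.5·0.5 = 27.2500; (r_i+r_j)·cross = 22.5·27.2500 = 613.1250
edge 2: (15.5,5)→(17,29)  cross = 15.5·29 − 17·5 = 364.5000; (r_i+r_j)·cross = 32.5·364.5000 = 11846.2500
edge 3: (17,29)→(10.5,35.5)  cross = 17·35.5 − 10.5·29 = 299.0000; (r_i+r_j)·cross = 27.5·299.0000 = 8222.5000
edge 4: (10.5,35.5)→(3,28.5)  cross = 10.5·28.5 − 3·35.5 = 192.7500; (r_i+r_j)·cross = 13.5·192.7500 = 2602.1250
edge 5: (3,28.5)→(3,27.5)  cross = 3·27.5 − 3·28.5 = -3.0000; (r_i+r_j)·cross = 6·-3.0000 = -18.0000
Σcross = 689.5000 → A = |Σcross|/2 = 344.7500 mm²
Σ(r_i+r_j)·cross = 21356.0000 → first moment M = |Σ|/6 = 3559.3333
R_c = M/A = 3559.3333/344.7500 = 10.3244 mm
θ = 152° = 2.652900 rad
V = θ·R_c·A = 2.652900·10.3244·344.7500 = 9442.557 mm³

Volume = 9442.557 mm³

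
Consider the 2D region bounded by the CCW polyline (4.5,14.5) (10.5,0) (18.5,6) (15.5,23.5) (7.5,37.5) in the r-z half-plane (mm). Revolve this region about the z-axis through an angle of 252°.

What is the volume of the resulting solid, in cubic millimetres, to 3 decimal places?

Profile (r,z), 5 vertices: (4.5,14.5) (10.5,0) (18.5,6) (15.5,23.5) (7.5,37.5)
edge 0: (4.5,14.5)→(10.5,0)  cross = 4.5·0 − 10.5·14.5 = -152.2500; (r_i+r_j)·cross = 15·-152.2500 = -2283.7500
edge 1: (10.5,0)→(18.5,6)  cross = 10.5·6 − 18.5·0 = 63.0000; (r_i+r_j)·cross = 29·63.0000 = 1827.0000
edge 2: (18.5,6)→(15.5,23.5)  cross = 18.5·23.5 − 15.5·6 = 341.7500; (r_i+r_j)·cross = 34·341.7500 = 11619.5000
edge 3: (15.5,23.5)→(7.5,37.5)  cross = 15.5·37.5 − 7.5·23.5 = 405.0000; (r_i+r_j)·cross = 23·405.0000 = 9315.0000
edge 4: (7.5,37.5)→(4.5,14.5)  cross = 7.5·14.5 − 4.5·37.5 = -60.0000; (r_i+r_j)·cross = 12·-60.0000 = -720.0000
Σcross = 597.5000 → A = |Σcross|/2 = 298.7500 mm²
Σ(r_i+r_j)·cross = 19757.7500 → first moment M = |Σ|/6 = 3292.9583
R_c = M/A = 3292.9583/298.7500 = 11.0225 mm
θ = 252° = 4.398230 rad
V = θ·R_c·A = 4.398230·11.0225·298.7500 = 14483.187 mm³

Volume = 14483.187 mm³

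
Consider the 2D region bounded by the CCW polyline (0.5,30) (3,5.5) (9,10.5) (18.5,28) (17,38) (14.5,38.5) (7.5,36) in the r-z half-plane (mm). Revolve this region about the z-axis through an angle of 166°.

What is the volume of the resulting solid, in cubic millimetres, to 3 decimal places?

Profile (r,z), 7 vertices: (0.5,30) (3,5.5) (9,10.5) (18.5,28) (17,38) (14.5,38.5) (7.5,36)
edge 0: (0.5,30)→(3,5.5)  cross = 0.5·5.5 − 3·30 = -87.2500; (r_i+r_j)·cross = 3.5·-87.2500 = -305.3750
edge 1: (3,5.5)→(9,10.5)  cross = 3·10.5 − 9·5.5 = -18.0000; (r_i+r_j)·cross = 12·-18.0000 = -216.0000
edge 2: (9,10.5)→(18.5,28)  cross = 9·28 − 18.5·10.5 = 57.7500; (r_i+r_j)·cross = 27.5·57.7500 = 1588.1250
edge 3: (18.5,28)→(17,38)  cross = 18.5·38 − 17·28 = 227.0000; (r_i+r_j)·cross = 35.5·227.0000 = 8058.5000
edge 4: (17,38)→(14.5,38.5)  cross = 17·38.5 − 14.5·38 = 103.5000; (r_i+r_j)·cross = 31.5·103.5000 = 3260.2500
edge 5: (14.5,38.5)→(7.5,36)  cross = 14.5·36 − 7.5·38.5 = 233.2500; (r_i+r_j)·cross = 22·233.2500 = 5131.5000
edge 6: (7.5,36)→(0.5,30)  cross = 7.5·30 − 0.5·36 = 207.0000; (r_i+r_j)·cross = 8·207.0000 = 1656.0000
Σcross = 723.2500 → A = |Σcross|/2 = 361.6250 mm²
Σ(r_i+r_j)·cross = 19173.0000 → first moment M = |Σ|/6 = 3195.5000
R_c = M/A = 3195.5000/361.6250 = 8.8365 mm
θ = 166° = 2.897247 rad
V = θ·R_c·A = 2.897247·8.8365·361.6250 = 9258.151 mm³

Volume = 9258.151 mm³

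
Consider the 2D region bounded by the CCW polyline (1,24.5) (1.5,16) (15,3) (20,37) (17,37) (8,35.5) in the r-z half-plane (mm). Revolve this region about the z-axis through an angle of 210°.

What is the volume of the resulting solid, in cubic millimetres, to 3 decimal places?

Volume = 16265.127 mm³

Profile (r,z), 6 vertices: (1,24.5) (1.5,16) (15,3) (20,37) (17,37) (8,35.5)
edge 0: (1,24.5)→(1.5,16)  cross = 1·16 − 1.5·24.5 = -20.7500; (r_i+r_j)·cross = 2.5·-20.7500 = -51.8750
edge 1: (1.5,16)→(15,3)  cross = 1.5·3 − 15·16 = -235.5000; (r_i+r_j)·cross = 16.5·-235.5000 = -3885.7500
edge 2: (15,3)→(20,37)  cross = 15·37 − 20·3 = 495.0000; (r_i+r_j)·cross = 35·495.0000 = 17325.0000
edge 3: (20,37)→(17,37)  cross = 20·37 − 17·37 = 111.0000; (r_i+r_j)·cross = 37·111.0000 = 4107.0000
edge 4: (17,37)→(8,35.5)  cross = 17·35.5 − 8·37 = 307.5000; (r_i+r_j)·cross = 25·307.5000 = 7687.5000
edge 5: (8,35.5)→(1,24.5)  cross = 8·24.5 − 1·35.5 = 160.5000; (r_i+r_j)·cross = 9·160.5000 = 1444.5000
Σcross = 817.7500 → A = |Σcross|/2 = 408.8750 mm²
Σ(r_i+r_j)·cross = 26626.3750 → first moment M = |Σ|/6 = 4437.7292
R_c = M/A = 4437.7292/408.8750 = 10.8535 mm
θ = 210° = 3.665191 rad
V = θ·R_c·A = 3.665191·10.8535·408.8750 = 16265.127 mm³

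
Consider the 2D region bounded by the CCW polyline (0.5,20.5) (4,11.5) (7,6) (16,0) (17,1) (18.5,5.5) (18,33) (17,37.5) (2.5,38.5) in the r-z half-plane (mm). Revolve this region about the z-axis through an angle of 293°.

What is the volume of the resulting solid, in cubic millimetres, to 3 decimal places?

Volume = 28729.624 mm³

Profile (r,z), 9 vertices: (0.5,20.5) (4,11.5) (7,6) (16,0) (17,1) (18.5,5.5) (18,33) (17,37.5) (2.5,38.5)
edge 0: (0.5,20.5)→(4,11.5)  cross = 0.5·11.5 − 4·20.5 = -76.2500; (r_i+r_j)·cross = 4.5·-76.2500 = -343.1250
edge 1: (4,11.5)→(7,6)  cross = 4·6 − 7·11.5 = -56.5000; (r_i+r_j)·cross = 11·-56.5000 = -621.5000
edge 2: (7,6)→(16,0)  cross = 7·0 − 16·6 = -96.0000; (r_i+r_j)·cross = 23·-96.0000 = -2208.0000
edge 3: (16,0)→(17,1)  cross = 16·1 − 17·0 = 16.0000; (r_i+r_j)·cross = 33·16.0000 = 528.0000
edge 4: (17,1)→(18.5,5.5)  cross = 17·5.5 − 18.5·1 = 75.0000; (r_i+r_j)·cross = 35.5·75.0000 = 2662.5000
edge 5: (18.5,5.5)→(18,33)  cross = 18.5·33 − 18·5.5 = 511.5000; (r_i+r_j)·cross = 36.5·511.5000 = 18669.7500
edge 6: (18,33)→(17,37.5)  cross = 18·37.5 − 17·33 = 114.0000; (r_i+r_j)·cross = 35·114.0000 = 3990.0000
edge 7: (17,37.5)→(2.5,38.5)  cross = 17·38.5 − 2.5·37.5 = 560.7500; (r_i+r_j)·cross = 19.5·560.7500 = 10934.6250
edge 8: (2.5,38.5)→(0.5,20.5)  cross = 2.5·20.5 − 0.5·38.5 = 32.0000; (r_i+r_j)·cross = 3·32.0000 = 96.0000
Σcross = 1080.5000 → A = |Σcross|/2 = 540.2500 mm²
Σ(r_i+r_j)·cross = 33708.2500 → first moment M = |Σ|/6 = 5618.0417
R_c = M/A = 5618.0417/540.2500 = 10.3990 mm
θ = 293° = 5.113815 rad
V = θ·R_c·A = 5.113815·10.3990·540.2500 = 28729.624 mm³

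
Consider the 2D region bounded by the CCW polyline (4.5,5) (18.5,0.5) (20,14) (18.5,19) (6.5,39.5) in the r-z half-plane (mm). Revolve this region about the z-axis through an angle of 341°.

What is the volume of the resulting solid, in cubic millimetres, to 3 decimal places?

Profile (r,z), 5 vertices: (4.5,5) (18.5,0.5) (20,14) (18.5,19) (6.5,39.5)
edge 0: (4.5,5)→(18.5,0.5)  cross = 4.5·0.5 − 18.5·5 = -90.2500; (r_i+r_j)·cross = 23·-90.2500 = -2075.7500
edge 1: (18.5,0.5)→(20,14)  cross = 18.5·14 − 20·0.5 = 249.0000; (r_i+r_j)·cross = 38.5·249.0000 = 9586.5000
edge 2: (20,14)→(18.5,19)  cross = 20·19 − 18.5·14 = 121.0000; (r_i+r_j)·cross = 38.5·121.0000 = 4658.5000
edge 3: (18.5,19)→(6.5,39.5)  cross = 18.5·39.5 − 6.5·19 = 607.2500; (r_i+r_j)·cross = 25·607.2500 = 15181.2500
edge 4: (6.5,39.5)→(4.5,5)  cross = 6.5·5 − 4.5·39.5 = -145.2500; (r_i+r_j)·cross = 11·-145.2500 = -1597.7500
Σcross = 741.7500 → A = |Σcross|/2 = 370.8750 mm²
Σ(r_i+r_j)·cross = 25752.7500 → first moment M = |Σ|/6 = 4292.1250
R_c = M/A = 4292.1250/370.8750 = 11.5730 mm
θ = 341° = 5.951573 rad
V = θ·R_c·A = 5.951573·11.5730·370.8750 = 25544.894 mm³

Volume = 25544.894 mm³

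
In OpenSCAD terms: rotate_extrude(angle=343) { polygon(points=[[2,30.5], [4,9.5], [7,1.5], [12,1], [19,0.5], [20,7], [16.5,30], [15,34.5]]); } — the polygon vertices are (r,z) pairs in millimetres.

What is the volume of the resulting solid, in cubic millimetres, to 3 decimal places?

Volume = 30876.889 mm³

Profile (r,z), 8 vertices: (2,30.5) (4,9.5) (7,1.5) (12,1) (19,0.5) (20,7) (16.5,30) (15,34.5)
edge 0: (2,30.5)→(4,9.5)  cross = 2·9.5 − 4·30.5 = -103.0000; (r_i+r_j)·cross = 6·-103.0000 = -618.0000
edge 1: (4,9.5)→(7,1.5)  cross = 4·1.5 − 7·9.5 = -60.5000; (r_i+r_j)·cross = 11·-60.5000 = -665.5000
edge 2: (7,1.5)→(12,1)  cross = 7·1 − 12·1.5 = -11.0000; (r_i+r_j)·cross = 19·-11.0000 = -209.0000
edge 3: (12,1)→(19,0.5)  cross = 12·0.5 − 19·1 = -13.0000; (r_i+r_j)·cross = 31·-13.0000 = -403.0000
edge 4: (19,0.5)→(20,7)  cross = 19·7 − 20·0.5 = 123.0000; (r_i+r_j)·cross = 39·123.0000 = 4797.0000
edge 5: (20,7)→(16.5,30)  cross = 20·30 − 16.5·7 = 484.5000; (r_i+r_j)·cross = 36.5·484.5000 = 17684.2500
edge 6: (16.5,30)→(15,34.5)  cross = 16.5·34.5 − 15·30 = 119.2500; (r_i+r_j)·cross = 31.5·119.2500 = 3756.3750
edge 7: (15,34.5)→(2,30.5)  cross = 15·30.5 − 2·34.5 = 388.5000; (r_i+r_j)·cross = 17·388.5000 = 6604.5000
Σcross = 927.7500 → A = |Σcross|/2 = 463.8750 mm²
Σ(r_i+r_j)·cross = 30946.6250 → first moment M = |Σ|/6 = 5157.7708
R_c = M/A = 5157.7708/463.8750 = 11.1189 mm
θ = 343° = 5.986479 rad
V = θ·R_c·A = 5.986479·11.1189·463.8750 = 30876.889 mm³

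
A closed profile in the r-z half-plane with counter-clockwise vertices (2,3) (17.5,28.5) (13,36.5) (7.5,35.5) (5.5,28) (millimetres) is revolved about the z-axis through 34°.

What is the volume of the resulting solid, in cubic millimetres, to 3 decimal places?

Profile (r,z), 5 vertices: (2,3) (17.5,28.5) (13,36.5) (7.5,35.5) (5.5,28)
edge 0: (2,3)→(17.5,28.5)  cross = 2·28.5 − 17.5·3 = 4.5000; (r_i+r_j)·cross = 19.5·4.5000 = 87.7500
edge 1: (17.5,28.5)→(13,36.5)  cross = 17.5·36.5 − 13·28.5 = 268.2500; (r_i+r_j)·cross = 30.5·268.2500 = 8181.6250
edge 2: (13,36.5)→(7.5,35.5)  cross = 13·35.5 − 7.5·36.5 = 187.7500; (r_i+r_j)·cross = 20.5·187.7500 = 3848.8750
edge 3: (7.5,35.5)→(5.5,28)  cross = 7.5·28 − 5.5·35.5 = 14.7500; (r_i+r_j)·cross = 13·14.7500 = 191.7500
edge 4: (5.5,28)→(2,3)  cross = 5.5·3 − 2·28 = -39.5000; (r_i+r_j)·cross = 7.5·-39.5000 = -296.2500
Σcross = 435.7500 → A = |Σcross|/2 = 217.8750 mm²
Σ(r_i+r_j)·cross = 12013.7500 → first moment M = |Σ|/6 = 2002.2917
R_c = M/A = 2002.2917/217.8750 = 9.1901 mm
θ = 34° = 0.593412 rad
V = θ·R_c·A = 0.593412·9.1901·217.8750 = 1188.184 mm³

Volume = 1188.184 mm³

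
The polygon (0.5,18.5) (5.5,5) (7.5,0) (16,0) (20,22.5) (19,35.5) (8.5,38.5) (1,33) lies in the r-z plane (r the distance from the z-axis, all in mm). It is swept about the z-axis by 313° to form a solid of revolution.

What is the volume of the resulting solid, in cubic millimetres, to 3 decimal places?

Volume = 33701.079 mm³

Profile (r,z), 8 vertices: (0.5,18.5) (5.5,5) (7.5,0) (16,0) (20,22.5) (19,35.5) (8.5,38.5) (1,33)
edge 0: (0.5,18.5)→(5.5,5)  cross = 0.5·5 − 5.5·18.5 = -99.2500; (r_i+r_j)·cross = 6·-99.2500 = -595.5000
edge 1: (5.5,5)→(7.5,0)  cross = 5.5·0 − 7.5·5 = -37.5000; (r_i+r_j)·cross = 13·-37.5000 = -487.5000
edge 2: (7.5,0)→(16,0)  cross = 7.5·0 − 16·0 = 0.0000; (r_i+r_j)·cross = 23.5·0.0000 = 0.0000
edge 3: (16,0)→(20,22.5)  cross = 16·22.5 − 20·0 = 360.0000; (r_i+r_j)·cross = 36·360.0000 = 12960.0000
edge 4: (20,22.5)→(19,35.5)  cross = 20·35.5 − 19·22.5 = 282.5000; (r_i+r_j)·cross = 39·282.5000 = 11017.5000
edge 5: (19,35.5)→(8.5,38.5)  cross = 19·38.5 − 8.5·35.5 = 429.7500; (r_i+r_j)·cross = 27.5·429.7500 = 11818.1250
edge 6: (8.5,38.5)→(1,33)  cross = 8.5·33 − 1·38.5 = 242.0000; (r_i+r_j)·cross = 9.5·242.0000 = 2299.0000
edge 7: (1,33)→(0.5,18.5)  cross = 1·18.5 − 0.5·33 = 2.0000; (r_i+r_j)·cross = 1.5·2.0000 = 3.0000
Σcross = 1179.5000 → A = |Σcross|/2 = 589.7500 mm²
Σ(r_i+r_j)·cross = 37014.6250 → first moment M = |Σ|/6 = 6169.1042
R_c = M/A = 6169.1042/589.7500 = 10.4605 mm
θ = 313° = 5.462881 rad
V = θ·R_c·A = 5.462881·10.4605·589.7500 = 33701.079 mm³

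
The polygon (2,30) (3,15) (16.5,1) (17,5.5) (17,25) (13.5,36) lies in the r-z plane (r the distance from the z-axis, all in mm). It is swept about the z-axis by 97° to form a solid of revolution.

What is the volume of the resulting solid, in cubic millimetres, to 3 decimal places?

Profile (r,z), 6 vertices: (2,30) (3,15) (16.5,1) (17,5.5) (17,25) (13.5,36)
edge 0: (2,30)→(3,15)  cross = 2·15 − 3·30 = -60.0000; (r_i+r_j)·cross = 5·-60.0000 = -300.0000
edge 1: (3,15)→(16.5,1)  cross = 3·1 − 16.5·15 = -244.5000; (r_i+r_j)·cross = 19.5·-244.5000 = -4767.7500
edge 2: (16.5,1)→(17,5.5)  cross = 16.5·5.5 − 17·1 = 73.7500; (r_i+r_j)·cross = 33.5·73.7500 = 2470.6250
edge 3: (17,5.5)→(17,25)  cross = 17·25 − 17·5.5 = 331.5000; (r_i+r_j)·cross = 34·331.5000 = 11271.0000
edge 4: (17,25)→(13.5,36)  cross = 17·36 − 13.5·25 = 274.5000; (r_i+r_j)·cross = 30.5·274.5000 = 8372.2500
edge 5: (13.5,36)→(2,30)  cross = 13.5·30 − 2·36 = 333.0000; (r_i+r_j)·cross = 15.5·333.0000 = 5161.5000
Σcross = 708.2500 → A = |Σcross|/2 = 354.1250 mm²
Σ(r_i+r_j)·cross = 22207.6250 → first moment M = |Σ|/6 = 3701.2708
R_c = M/A = 3701.2708/354.1250 = 10.4519 mm
θ = 97° = 1.692969 rad
V = θ·R_c·A = 1.692969·10.4519·354.1250 = 6266.138 mm³

Volume = 6266.138 mm³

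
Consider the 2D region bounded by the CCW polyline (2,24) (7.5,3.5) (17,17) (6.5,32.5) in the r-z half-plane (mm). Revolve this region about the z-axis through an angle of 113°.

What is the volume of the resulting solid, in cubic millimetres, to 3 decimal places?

Profile (r,z), 4 vertices: (2,24) (7.5,3.5) (17,17) (6.5,32.5)
edge 0: (2,24)→(7.5,3.5)  cross = 2·3.5 − 7.5·24 = -173.0000; (r_i+r_j)·cross = 9.5·-173.0000 = -1643.5000
edge 1: (7.5,3.5)→(17,17)  cross = 7.5·17 − 17·3.5 = 68.0000; (r_i+r_j)·cross = 24.5·68.0000 = 1666.0000
edge 2: (17,17)→(6.5,32.5)  cross = 17·32.5 − 6.5·17 = 442.0000; (r_i+r_j)·cross = 23.5·442.0000 = 10387.0000
edge 3: (6.5,32.5)→(2,24)  cross = 6.5·24 − 2·32.5 = 91.0000; (r_i+r_j)·cross = 8.5·91.0000 = 773.5000
Σcross = 428.0000 → A = |Σcross|/2 = 214.0000 mm²
Σ(r_i+r_j)·cross = 11183.0000 → first moment M = |Σ|/6 = 1863.8333
R_c = M/A = 1863.8333/214.0000 = 8.7095 mm
θ = 113° = 1.972222 rad
V = θ·R_c·A = 1.972222·8.7095·214.0000 = 3675.893 mm³

Volume = 3675.893 mm³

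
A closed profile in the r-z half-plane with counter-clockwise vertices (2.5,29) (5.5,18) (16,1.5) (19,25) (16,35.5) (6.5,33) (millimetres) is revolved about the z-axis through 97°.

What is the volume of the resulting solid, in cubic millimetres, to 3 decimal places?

Profile (r,z), 6 vertices: (2.5,29) (5.5,18) (16,1.5) (19,25) (16,35.5) (6.5,33)
edge 0: (2.5,29)→(5.5,18)  cross = 2.5·18 − 5.5·29 = -114.5000; (r_i+r_j)·cross = 8·-114.5000 = -916.0000
edge 1: (5.5,18)→(16,1.5)  cross = 5.5·1.5 − 16·18 = -279.7500; (r_i+r_j)·cross = 21.5·-279.7500 = -6014.6250
edge 2: (16,1.5)→(19,25)  cross = 16·25 − 19·1.5 = 371.5000; (r_i+r_j)·cross = 35·371.5000 = 13002.5000
edge 3: (19,25)→(16,35.5)  cross = 19·35.5 − 16·25 = 274.5000; (r_i+r_j)·cross = 35·274.5000 = 9607.5000
edge 4: (16,35.5)→(6.5,33)  cross = 16·33 − 6.5·35.5 = 297.2500; (r_i+r_j)·cross = 22.5·297.2500 = 6688.1250
edge 5: (6.5,33)→(2.5,29)  cross = 6.5·29 − 2.5·33 = 106.0000; (r_i+r_j)·cross = 9·106.0000 = 954.0000
Σcross = 655.0000 → A = |Σcross|/2 = 327.5000 mm²
Σ(r_i+r_j)·cross = 23321.5000 → first moment M = |Σ|/6 = 3886.9167
R_c = M/A = 3886.9167/327.5000 = 11.8684 mm
θ = 97° = 1.692969 rad
V = θ·R_c·A = 1.692969·11.8684·327.5000 = 6580.431 mm³

Volume = 6580.431 mm³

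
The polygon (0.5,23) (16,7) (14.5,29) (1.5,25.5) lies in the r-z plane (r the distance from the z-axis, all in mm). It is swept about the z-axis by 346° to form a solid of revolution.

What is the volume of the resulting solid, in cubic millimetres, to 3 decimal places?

Profile (r,z), 4 vertices: (0.5,23) (16,7) (14.5,29) (1.5,25.5)
edge 0: (0.5,23)→(16,7)  cross = 0.5·7 − 16·23 = -364.5000; (r_i+r_j)·cross = 16.5·-364.5000 = -6014.2500
edge 1: (16,7)→(14.5,29)  cross = 16·29 − 14.5·7 = 362.5000; (r_i+r_j)·cross = 30.5·362.5000 = 11056.2500
edge 2: (14.5,29)→(1.5,25.5)  cross = 14.5·25.5 − 1.5·29 = 326.2500; (r_i+r_j)·cross = 16·326.2500 = 5220.0000
edge 3: (1.5,25.5)→(0.5,23)  cross = 1.5·23 − 0.5·25.5 = 21.7500; (r_i+r_j)·cross = 2·21.7500 = 43.5000
Σcross = 346.0000 → A = |Σcross|/2 = 173.0000 mm²
Σ(r_i+r_j)·cross = 10305.5000 → first moment M = |Σ|/6 = 1717.5833
R_c = M/A = 1717.5833/173.0000 = 9.9282 mm
θ = 346° = 6.038839 rad
V = θ·R_c·A = 6.038839·9.9282·173.0000 = 10372.210 mm³

Volume = 10372.210 mm³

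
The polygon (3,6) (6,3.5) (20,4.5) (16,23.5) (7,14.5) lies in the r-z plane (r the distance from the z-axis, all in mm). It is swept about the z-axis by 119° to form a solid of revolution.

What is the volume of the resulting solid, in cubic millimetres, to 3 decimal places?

Volume = 5025.507 mm³

Profile (r,z), 5 vertices: (3,6) (6,3.5) (20,4.5) (16,23.5) (7,14.5)
edge 0: (3,6)→(6,3.5)  cross = 3·3.5 − 6·6 = -25.5000; (r_i+r_j)·cross = 9·-25.5000 = -229.5000
edge 1: (6,3.5)→(20,4.5)  cross = 6·4.5 − 20·3.5 = -43.0000; (r_i+r_j)·cross = 26·-43.0000 = -1118.0000
edge 2: (20,4.5)→(16,23.5)  cross = 20·23.5 − 16·4.5 = 398.0000; (r_i+r_j)·cross = 36·398.0000 = 14328.0000
edge 3: (16,23.5)→(7,14.5)  cross = 16·14.5 − 7·23.5 = 67.5000; (r_i+r_j)·cross = 23·67.5000 = 1552.5000
edge 4: (7,14.5)→(3,6)  cross = 7·6 − 3·14.5 = -1.5000; (r_i+r_j)·cross = 10·-1.5000 = -15.0000
Σcross = 395.5000 → A = |Σcross|/2 = 197.7500 mm²
Σ(r_i+r_j)·cross = 14518.0000 → first moment M = |Σ|/6 = 2419.6667
R_c = M/A = 2419.6667/197.7500 = 12.2360 mm
θ = 119° = 2.076942 rad
V = θ·R_c·A = 2.076942·12.2360·197.7500 = 5025.507 mm³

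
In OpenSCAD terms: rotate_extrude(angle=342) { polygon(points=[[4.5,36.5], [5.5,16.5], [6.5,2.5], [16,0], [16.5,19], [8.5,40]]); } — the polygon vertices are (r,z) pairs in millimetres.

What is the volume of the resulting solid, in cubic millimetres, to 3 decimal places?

Volume = 20641.638 mm³

Profile (r,z), 6 vertices: (4.5,36.5) (5.5,16.5) (6.5,2.5) (16,0) (16.5,19) (8.5,40)
edge 0: (4.5,36.5)→(5.5,16.5)  cross = 4.5·16.5 − 5.5·36.5 = -126.5000; (r_i+r_j)·cross = 10·-126.5000 = -1265.0000
edge 1: (5.5,16.5)→(6.5,2.5)  cross = 5.5·2.5 − 6.5·16.5 = -93.5000; (r_i+r_j)·cross = 12·-93.5000 = -1122.0000
edge 2: (6.5,2.5)→(16,0)  cross = 6.5·0 − 16·2.5 = -40.0000; (r_i+r_j)·cross = 22.5·-40.0000 = -900.0000
edge 3: (16,0)→(16.5,19)  cross = 16·19 − 16.5·0 = 304.0000; (r_i+r_j)·cross = 32.5·304.0000 = 9880.0000
edge 4: (16.5,19)→(8.5,40)  cross = 16.5·40 − 8.5·19 = 498.5000; (r_i+r_j)·cross = 25·498.5000 = 12462.5000
edge 5: (8.5,40)→(4.5,36.5)  cross = 8.5·36.5 − 4.5·40 = 130.2500; (r_i+r_j)·cross = 13·130.2500 = 1693.2500
Σcross = 672.7500 → A = |Σcross|/2 = 336.3750 mm²
Σ(r_i+r_j)·cross = 20748.7500 → first moment M = |Σ|/6 = 3458.1250
R_c = M/A = 3458.1250/336.3750 = 10.2806 mm
θ = 342° = 5.969026 rad
V = θ·R_c·A = 5.969026·10.2806·336.3750 = 20641.638 mm³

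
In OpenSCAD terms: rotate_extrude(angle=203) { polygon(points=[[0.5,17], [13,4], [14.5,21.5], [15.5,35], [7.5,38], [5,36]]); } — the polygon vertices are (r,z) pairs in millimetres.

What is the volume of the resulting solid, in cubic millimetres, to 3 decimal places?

Profile (r,z), 6 vertices: (0.5,17) (13,4) (14.5,21.5) (15.5,35) (7.5,38) (5,36)
edge 0: (0.5,17)→(13,4)  cross = 0.5·4 − 13·17 = -219.0000; (r_i+r_j)·cross = 13.5·-219.0000 = -2956.5000
edge 1: (13,4)→(14.5,21.5)  cross = 13·21.5 − 14.5·4 = 221.5000; (r_i+r_j)·cross = 27.5·221.5000 = 6091.2500
edge 2: (14.5,21.5)→(15.5,35)  cross = 14.5·35 − 15.5·21.5 = 174.2500; (r_i+r_j)·cross = 30·174.2500 = 5227.5000
edge 3: (15.5,35)→(7.5,38)  cross = 15.5·38 − 7.5·35 = 326.5000; (r_i+r_j)·cross = 23·326.5000 = 7509.5000
edge 4: (7.5,38)→(5,36)  cross = 7.5·36 − 5·38 = 80.0000; (r_i+r_j)·cross = 12.5·80.0000 = 1000.0000
edge 5: (5,36)→(0.5,17)  cross = 5·17 − 0.5·36 = 67.0000; (r_i+r_j)·cross = 5.5·67.0000 = 368.5000
Σcross = 650.2500 → A = |Σcross|/2 = 325.1250 mm²
Σ(r_i+r_j)·cross = 17240.2500 → first moment M = |Σ|/6 = 2873.3750
R_c = M/A = 2873.3750/325.1250 = 8.8378 mm
θ = 203° = 3.543018 rad
V = θ·R_c·A = 3.543018·8.8378·325.1250 = 10180.420 mm³

Volume = 10180.420 mm³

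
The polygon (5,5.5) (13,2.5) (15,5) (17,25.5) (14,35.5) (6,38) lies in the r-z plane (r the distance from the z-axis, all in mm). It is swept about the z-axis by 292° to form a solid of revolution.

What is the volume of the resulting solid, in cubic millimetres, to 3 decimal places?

Profile (r,z), 6 vertices: (5,5.5) (13,2.5) (15,5) (17,25.5) (14,35.5) (6,38)
edge 0: (5,5.5)→(13,2.5)  cross = 5·2.5 − 13·5.5 = -59.0000; (r_i+r_j)·cross = 18·-59.0000 = -1062.0000
edge 1: (13,2.5)→(15,5)  cross = 13·5 − 15·2.5 = 27.5000; (r_i+r_j)·cross = 28·27.5000 = 770.0000
edge 2: (15,5)→(17,25.5)  cross = 15·25.5 − 17·5 = 297.5000; (r_i+r_j)·cross = 32·297.5000 = 9520.0000
edge 3: (17,25.5)→(14,35.5)  cross = 17·35.5 − 14·25.5 = 246.5000; (r_i+r_j)·cross = 31·246.5000 = 7641.5000
edge 4: (14,35.5)→(6,38)  cross = 14·38 − 6·35.5 = 319.0000; (r_i+r_j)·cross = 20·319.0000 = 6380.0000
edge 5: (6,38)→(5,5.5)  cross = 6·5.5 − 5·38 = -157.0000; (r_i+r_j)·cross = 11·-157.0000 = -1727.0000
Σcross = 674.5000 → A = |Σcross|/2 = 337.2500 mm²
Σ(r_i+r_j)·cross = 21522.5000 → first moment M = |Σ|/6 = 3587.0833
R_c = M/A = 3587.0833/337.2500 = 10.6363 mm
θ = 292° = 5.096361 rad
V = θ·R_c·A = 5.096361·10.6363·337.2500 = 18281.073 mm³

Volume = 18281.073 mm³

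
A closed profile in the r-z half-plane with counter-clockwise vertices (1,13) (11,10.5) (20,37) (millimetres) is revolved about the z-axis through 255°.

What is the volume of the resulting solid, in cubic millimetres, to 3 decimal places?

Profile (r,z), 3 vertices: (1,13) (11,10.5) (20,37)
edge 0: (1,13)→(11,10.5)  cross = 1·10.5 − 11·13 = -132.5000; (r_i+r_j)·cross = 12·-132.5000 = -1590.0000
edge 1: (11,10.5)→(20,37)  cross = 11·37 − 20·10.5 = 197.0000; (r_i+r_j)·cross = 31·197.0000 = 6107.0000
edge 2: (20,37)→(1,13)  cross = 20·13 − 1·37 = 223.0000; (r_i+r_j)·cross = 21·223.0000 = 4683.0000
Σcross = 287.5000 → A = |Σcross|/2 = 143.7500 mm²
Σ(r_i+r_j)·cross = 9200.0000 → first moment M = |Σ|/6 = 1533.3333
R_c = M/A = 1533.3333/143.7500 = 10.6667 mm
θ = 255° = 4.450590 rad
V = θ·R_c·A = 4.450590·10.6667·143.7500 = 6824.237 mm³

Volume = 6824.237 mm³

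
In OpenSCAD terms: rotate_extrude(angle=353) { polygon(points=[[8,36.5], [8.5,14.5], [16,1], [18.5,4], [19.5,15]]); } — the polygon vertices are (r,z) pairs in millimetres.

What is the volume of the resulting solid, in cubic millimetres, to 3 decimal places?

Profile (r,z), 5 vertices: (8,36.5) (8.5,14.5) (16,1) (18.5,4) (19.5,15)
edge 0: (8,36.5)→(8.5,14.5)  cross = 8·14.5 − 8.5·36.5 = -194.2500; (r_i+r_j)·cross = 16.5·-194.2500 = -3205.1250
edge 1: (8.5,14.5)→(16,1)  cross = 8.5·1 − 16·14.5 = -223.5000; (r_i+r_j)·cross = 24.5·-223.5000 = -5475.7500
edge 2: (16,1)→(18.5,4)  cross = 16·4 − 18.5·1 = 45.5000; (r_i+r_j)·cross = 34.5·45.5000 = 1569.7500
edge 3: (18.5,4)→(19.5,15)  cross = 18.5·15 − 19.5·4 = 199.5000; (r_i+r_j)·cross = 38·199.5000 = 7581.0000
edge 4: (19.5,15)→(8,36.5)  cross = 19.5·36.5 − 8·15 = 591.7500; (r_i+r_j)·cross = 27.5·591.7500 = 16273.1250
Σcross = 419.0000 → A = |Σcross|/2 = 209.5000 mm²
Σ(r_i+r_j)·cross = 16743.0000 → first moment M = |Σ|/6 = 2790.5000
R_c = M/A = 2790.5000/209.5000 = 13.3198 mm
θ = 353° = 6.161012 rad
V = θ·R_c·A = 6.161012·13.3198·209.5000 = 17192.305 mm³

Volume = 17192.305 mm³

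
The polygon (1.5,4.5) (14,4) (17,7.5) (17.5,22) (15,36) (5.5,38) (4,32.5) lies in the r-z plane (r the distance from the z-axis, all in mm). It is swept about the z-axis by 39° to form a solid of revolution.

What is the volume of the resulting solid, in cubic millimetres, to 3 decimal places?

Profile (r,z), 7 vertices: (1.5,4.5) (14,4) (17,7.5) (17.5,22) (15,36) (5.5,38) (4,32.5)
edge 0: (1.5,4.5)→(14,4)  cross = 1.5·4 − 14·4.5 = -57.0000; (r_i+r_j)·cross = 15.5·-57.0000 = -883.5000
edge 1: (14,4)→(17,7.5)  cross = 14·7.5 − 17·4 = 37.0000; (r_i+r_j)·cross = 31·37.0000 = 1147.0000
edge 2: (17,7.5)→(17.5,22)  cross = 17·22 − 17.5·7.5 = 242.7500; (r_i+r_j)·cross = 34.5·242.7500 = 8374.8750
edge 3: (17.5,22)→(15,36)  cross = 17.5·36 − 15·22 = 300.0000; (r_i+r_j)·cross = 32.5·300.0000 = 9750.0000
edge 4: (15,36)→(5.5,38)  cross = 15·38 − 5.5·36 = 372.0000; (r_i+r_j)·cross = 20.5·372.0000 = 7626.0000
edge 5: (5.5,38)→(4,32.5)  cross = 5.5·32.5 − 4·38 = 26.7500; (r_i+r_j)·cross = 9.5·26.7500 = 254.1250
edge 6: (4,32.5)→(1.5,4.5)  cross = 4·4.5 − 1.5·32.5 = -30.7500; (r_i+r_j)·cross = 5.5·-30.7500 = -169.1250
Σcross = 890.7500 → A = |Σcross|/2 = 445.3750 mm²
Σ(r_i+r_j)·cross = 26099.3750 → first moment M = |Σ|/6 = 4349.8958
R_c = M/A = 4349.8958/445.3750 = 9.7668 mm
θ = 39° = 0.680678 rad
V = θ·R_c·A = 0.680678·9.7668·445.3750 = 2960.880 mm³

Volume = 2960.880 mm³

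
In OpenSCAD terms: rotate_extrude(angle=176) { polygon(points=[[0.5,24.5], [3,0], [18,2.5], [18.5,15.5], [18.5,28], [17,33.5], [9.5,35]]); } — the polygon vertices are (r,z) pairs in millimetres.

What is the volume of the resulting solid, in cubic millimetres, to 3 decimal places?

Volume = 16148.025 mm³

Profile (r,z), 7 vertices: (0.5,24.5) (3,0) (18,2.5) (18.5,15.5) (18.5,28) (17,33.5) (9.5,35)
edge 0: (0.5,24.5)→(3,0)  cross = 0.5·0 − 3·24.5 = -73.5000; (r_i+r_j)·cross = 3.5·-73.5000 = -257.2500
edge 1: (3,0)→(18,2.5)  cross = 3·2.5 − 18·0 = 7.5000; (r_i+r_j)·cross = 21·7.5000 = 157.5000
edge 2: (18,2.5)→(18.5,15.5)  cross = 18·15.5 − 18.5·2.5 = 232.7500; (r_i+r_j)·cross = 36.5·232.7500 = 8495.3750
edge 3: (18.5,15.5)→(18.5,28)  cross = 18.5·28 − 18.5·15.5 = 231.2500; (r_i+r_j)·cross = 37·231.2500 = 8556.2500
edge 4: (18.5,28)→(17,33.5)  cross = 18.5·33.5 − 17·28 = 143.7500; (r_i+r_j)·cross = 35.5·143.7500 = 5103.1250
edge 5: (17,33.5)→(9.5,35)  cross = 17·35 − 9.5·33.5 = 276.7500; (r_i+r_j)·cross = 26.5·276.7500 = 7333.8750
edge 6: (9.5,35)→(0.5,24.5)  cross = 9.5·24.5 − 0.5·35 = 215.2500; (r_i+r_j)·cross = 10·215.2500 = 2152.5000
Σcross = 1033.7500 → A = |Σcross|/2 = 516.8750 mm²
Σ(r_i+r_j)·cross = 31541.3750 → first moment M = |Σ|/6 = 5256.8958
R_c = M/A = 5256.8958/516.8750 = 10.1705 mm
θ = 176° = 3.071779 rad
V = θ·R_c·A = 3.071779·10.1705·516.8750 = 16148.025 mm³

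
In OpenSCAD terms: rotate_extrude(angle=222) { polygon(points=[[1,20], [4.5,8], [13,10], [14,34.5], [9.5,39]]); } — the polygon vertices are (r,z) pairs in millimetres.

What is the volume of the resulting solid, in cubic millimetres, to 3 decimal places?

Profile (r,z), 5 vertices: (1,20) (4.5,8) (13,10) (14,34.5) (9.5,39)
edge 0: (1,20)→(4.5,8)  cross = 1·8 − 4.5·20 = -82.0000; (r_i+r_j)·cross = 5.5·-82.0000 = -451.0000
edge 1: (4.5,8)→(13,10)  cross = 4.5·10 − 13·8 = -59.0000; (r_i+r_j)·cross = 17.5·-59.0000 = -1032.5000
edge 2: (13,10)→(14,34.5)  cross = 13·34.5 − 14·10 = 308.5000; (r_i+r_j)·cross = 27·308.5000 = 8329.5000
edge 3: (14,34.5)→(9.5,39)  cross = 14·39 − 9.5·34.5 = 218.2500; (r_i+r_j)·cross = 23.5·218.2500 = 5128.8750
edge 4: (9.5,39)→(1,20)  cross = 9.5·20 − 1·39 = 151.0000; (r_i+r_j)·cross = 10.5·151.0000 = 1585.5000
Σcross = 536.7500 → A = |Σcross|/2 = 268.3750 mm²
Σ(r_i+r_j)·cross = 13560.3750 → first moment M = |Σ|/6 = 2260.0625
R_c = M/A = 2260.0625/268.3750 = 8.4213 mm
θ = 222° = 3.874631 rad
V = θ·R_c·A = 3.874631·8.4213·268.3750 = 8756.908 mm³

Volume = 8756.908 mm³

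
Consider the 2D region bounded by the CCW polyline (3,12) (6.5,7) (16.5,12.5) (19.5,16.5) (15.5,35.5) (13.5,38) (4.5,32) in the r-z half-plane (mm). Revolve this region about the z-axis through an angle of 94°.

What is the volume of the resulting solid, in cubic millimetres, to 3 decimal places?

Profile (r,z), 7 vertices: (3,12) (6.5,7) (16.5,12.5) (19.5,16.5) (15.5,35.5) (13.5,38) (4.5,32)
edge 0: (3,12)→(6.5,7)  cross = 3·7 − 6.5·12 = -57.0000; (r_i+r_j)·cross = 9.5·-57.0000 = -541.5000
edge 1: (6.5,7)→(16.5,12.5)  cross = 6.5·12.5 − 16.5·7 = -34.2500; (r_i+r_j)·cross = 23·-34.2500 = -787.7500
edge 2: (16.5,12.5)→(19.5,16.5)  cross = 16.5·16.5 − 19.5·12.5 = 28.5000; (r_i+r_j)·cross = 36·28.5000 = 1026.0000
edge 3: (19.5,16.5)→(15.5,35.5)  cross = 19.5·35.5 − 15.5·16.5 = 436.5000; (r_i+r_j)·cross = 35·436.5000 = 15277.5000
edge 4: (15.5,35.5)→(13.5,38)  cross = 15.5·38 − 13.5·35.5 = 109.7500; (r_i+r_j)·cross = 29·109.7500 = 3182.7500
edge 5: (13.5,38)→(4.5,32)  cross = 13.5·32 − 4.5·38 = 261.0000; (r_i+r_j)·cross = 18·261.0000 = 4698.0000
edge 6: (4.5,32)→(3,12)  cross = 4.5·12 − 3·32 = -42.0000; (r_i+r_j)·cross = 7.5·-42.0000 = -315.0000
Σcross = 702.5000 → A = |Σcross|/2 = 351.2500 mm²
Σ(r_i+r_j)·cross = 22540.0000 → first moment M = |Σ|/6 = 3756.6667
R_c = M/A = 3756.6667/351.2500 = 10.6951 mm
θ = 94° = 1.640609 rad
V = θ·R_c·A = 1.640609·10.6951·351.2500 = 6163.223 mm³

Volume = 6163.223 mm³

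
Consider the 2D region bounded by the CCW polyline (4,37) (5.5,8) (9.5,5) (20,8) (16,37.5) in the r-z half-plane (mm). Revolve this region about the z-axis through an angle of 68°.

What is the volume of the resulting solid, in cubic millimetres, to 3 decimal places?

Volume = 5571.594 mm³

Profile (r,z), 5 vertices: (4,37) (5.5,8) (9.5,5) (20,8) (16,37.5)
edge 0: (4,37)→(5.5,8)  cross = 4·8 − 5.5·37 = -171.5000; (r_i+r_j)·cross = 9.5·-171.5000 = -1629.2500
edge 1: (5.5,8)→(9.5,5)  cross = 5.5·5 − 9.5·8 = -48.5000; (r_i+r_j)·cross = 15·-48.5000 = -727.5000
edge 2: (9.5,5)→(20,8)  cross = 9.5·8 − 20·5 = -24.0000; (r_i+r_j)·cross = 29.5·-24.0000 = -708.0000
edge 3: (20,8)→(16,37.5)  cross = 20·37.5 − 16·8 = 622.0000; (r_i+r_j)·cross = 36·622.0000 = 22392.0000
edge 4: (16,37.5)→(4,37)  cross = 16·37 − 4·37.5 = 442.0000; (r_i+r_j)·cross = 20·442.0000 = 8840.0000
Σcross = 820.0000 → A = |Σcross|/2 = 410.0000 mm²
Σ(r_i+r_j)·cross = 28167.2500 → first moment M = |Σ|/6 = 4694.5417
R_c = M/A = 4694.5417/410.0000 = 11.4501 mm
θ = 68° = 1.186824 rad
V = θ·R_c·A = 1.186824·11.4501·410.0000 = 5571.594 mm³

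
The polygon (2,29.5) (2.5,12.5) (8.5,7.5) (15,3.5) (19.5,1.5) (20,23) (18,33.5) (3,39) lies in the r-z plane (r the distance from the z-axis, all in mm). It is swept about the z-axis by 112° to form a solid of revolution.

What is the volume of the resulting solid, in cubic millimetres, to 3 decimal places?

Volume = 11154.521 mm³

Profile (r,z), 8 vertices: (2,29.5) (2.5,12.5) (8.5,7.5) (15,3.5) (19.5,1.5) (20,23) (18,33.5) (3,39)
edge 0: (2,29.5)→(2.5,12.5)  cross = 2·12.5 − 2.5·29.5 = -48.7500; (r_i+r_j)·cross = 4.5·-48.7500 = -219.3750
edge 1: (2.5,12.5)→(8.5,7.5)  cross = 2.5·7.5 − 8.5·12.5 = -87.5000; (r_i+r_j)·cross = 11·-87.5000 = -962.5000
edge 2: (8.5,7.5)→(15,3.5)  cross = 8.5·3.5 − 15·7.5 = -82.7500; (r_i+r_j)·cross = 23.5·-82.7500 = -1944.6250
edge 3: (15,3.5)→(19.5,1.5)  cross = 15·1.5 − 19.5·3.5 = -45.7500; (r_i+r_j)·cross = 34.5·-45.7500 = -1578.3750
edge 4: (19.5,1.5)→(20,23)  cross = 19.5·23 − 20·1.5 = 418.5000; (r_i+r_j)·cross = 39.5·418.5000 = 16530.7500
edge 5: (20,23)→(18,33.5)  cross = 20·33.5 − 18·23 = 256.0000; (r_i+r_j)·cross = 38·256.0000 = 9728.0000
edge 6: (18,33.5)→(3,39)  cross = 18·39 − 3·33.5 = 601.5000; (r_i+r_j)·cross = 21·601.5000 = 12631.5000
edge 7: (3,39)→(2,29.5)  cross = 3·29.5 − 2·39 = 10.5000; (r_i+r_j)·cross = 5·10.5000 = 52.5000
Σcross = 1021.7500 → A = |Σcross|/2 = 510.8750 mm²
Σ(r_i+r_j)·cross = 34237.8750 → first moment M = |Σ|/6 = 5706.3125
R_c = M/A = 5706.3125/510.8750 = 11.1697 mm
θ = 112° = 1.954769 rad
V = θ·R_c·A = 1.954769·11.1697·510.8750 = 11154.521 mm³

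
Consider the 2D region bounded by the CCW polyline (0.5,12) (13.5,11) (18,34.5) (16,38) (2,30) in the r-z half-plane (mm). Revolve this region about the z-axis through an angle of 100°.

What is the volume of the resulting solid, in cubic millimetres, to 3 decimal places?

Profile (r,z), 5 vertices: (0.5,12) (13.5,11) (18,34.5) (16,38) (2,30)
edge 0: (0.5,12)→(13.5,11)  cross = 0.5·11 − 13.5·12 = -156.5000; (r_i+r_j)·cross = 14·-156.5000 = -2191.0000
edge 1: (13.5,11)→(18,34.5)  cross = 13.5·34.5 − 18·11 = 267.7500; (r_i+r_j)·cross = 31.5·267.7500 = 8434.1250
edge 2: (18,34.5)→(16,38)  cross = 18·38 − 16·34.5 = 132.0000; (r_i+r_j)·cross = 34·132.0000 = 4488.0000
edge 3: (16,38)→(2,30)  cross = 16·30 − 2·38 = 404.0000; (r_i+r_j)·cross = 18·404.0000 = 7272.0000
edge 4: (2,30)→(0.5,12)  cross = 2·12 − 0.5·30 = 9.0000; (r_i+r_j)·cross = 2.5·9.0000 = 22.5000
Σcross = 656.2500 → A = |Σcross|/2 = 328.1250 mm²
Σ(r_i+r_j)·cross = 18025.6250 → first moment M = |Σ|/6 = 3004.2708
R_c = M/A = 3004.2708/328.1250 = 9.1559 mm
θ = 100° = 1.745329 rad
V = θ·R_c·A = 1.745329·9.1559·328.1250 = 5243.442 mm³

Volume = 5243.442 mm³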